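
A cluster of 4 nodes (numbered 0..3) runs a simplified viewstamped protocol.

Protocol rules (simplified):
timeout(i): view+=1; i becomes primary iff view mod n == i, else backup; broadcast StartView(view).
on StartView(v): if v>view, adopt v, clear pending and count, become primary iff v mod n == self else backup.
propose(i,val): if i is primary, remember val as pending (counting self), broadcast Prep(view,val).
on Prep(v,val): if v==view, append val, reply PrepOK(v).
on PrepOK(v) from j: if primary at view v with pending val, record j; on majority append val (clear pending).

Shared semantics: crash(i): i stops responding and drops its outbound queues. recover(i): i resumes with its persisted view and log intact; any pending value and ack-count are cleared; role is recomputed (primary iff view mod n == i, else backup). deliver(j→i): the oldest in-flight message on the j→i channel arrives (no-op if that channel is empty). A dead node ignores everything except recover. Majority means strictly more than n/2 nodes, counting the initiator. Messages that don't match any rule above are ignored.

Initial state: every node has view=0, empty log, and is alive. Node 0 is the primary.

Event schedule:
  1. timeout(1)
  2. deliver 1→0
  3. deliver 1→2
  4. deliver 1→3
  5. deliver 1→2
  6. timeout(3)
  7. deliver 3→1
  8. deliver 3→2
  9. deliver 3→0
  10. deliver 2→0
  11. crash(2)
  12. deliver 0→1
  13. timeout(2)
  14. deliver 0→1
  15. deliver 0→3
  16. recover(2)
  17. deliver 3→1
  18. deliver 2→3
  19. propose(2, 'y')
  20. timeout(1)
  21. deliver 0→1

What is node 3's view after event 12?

[1] timeout(1) → N1(prim v1 [-])
[2] deliver 1→0 → N0(back v1 [-])
[3] deliver 1→2 → N2(back v1 [-])
[4] deliver 1→3 → N3(back v1 [-])
[5] deliver 1→2 → ∅
[6] timeout(3) → N3(back v2 [-])
[7] deliver 3→1 → N1(back v2 [-])
[8] deliver 3→2 → N2(prim v2 [-])
[9] deliver 3→0 → N0(back v2 [-])
[10] deliver 2→0 → ∅
[11] crash(2) → N2(✗prim v2 [-])
[12] deliver 0→1 → ∅

2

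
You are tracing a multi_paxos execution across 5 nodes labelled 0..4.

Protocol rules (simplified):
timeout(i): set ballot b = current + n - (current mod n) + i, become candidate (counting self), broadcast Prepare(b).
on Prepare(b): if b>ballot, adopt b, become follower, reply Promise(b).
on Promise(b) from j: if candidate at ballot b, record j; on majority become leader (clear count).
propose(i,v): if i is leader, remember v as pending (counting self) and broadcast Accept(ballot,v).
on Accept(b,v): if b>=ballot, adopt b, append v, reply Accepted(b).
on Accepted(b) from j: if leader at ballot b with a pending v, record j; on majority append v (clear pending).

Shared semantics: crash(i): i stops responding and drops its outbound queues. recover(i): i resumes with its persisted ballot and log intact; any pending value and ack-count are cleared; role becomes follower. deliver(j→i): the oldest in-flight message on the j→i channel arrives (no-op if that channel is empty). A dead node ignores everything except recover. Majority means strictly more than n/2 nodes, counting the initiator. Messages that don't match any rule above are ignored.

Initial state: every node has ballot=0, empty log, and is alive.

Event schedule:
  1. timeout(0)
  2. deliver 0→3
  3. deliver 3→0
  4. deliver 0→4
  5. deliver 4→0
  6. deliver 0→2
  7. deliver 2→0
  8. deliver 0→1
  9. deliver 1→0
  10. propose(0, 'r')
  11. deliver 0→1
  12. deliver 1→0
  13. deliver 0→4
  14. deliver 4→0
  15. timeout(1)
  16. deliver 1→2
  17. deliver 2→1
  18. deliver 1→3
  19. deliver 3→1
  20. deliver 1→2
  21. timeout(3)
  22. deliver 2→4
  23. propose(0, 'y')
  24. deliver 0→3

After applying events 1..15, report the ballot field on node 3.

after 1 — timeout(0): n0:cand/b5/[-]
after 2 — deliver 0→3: n3:foll/b5/[-]
after 3 — deliver 3→0: ·
after 4 — deliver 0→4: n4:foll/b5/[-]
after 5 — deliver 4→0: n0:lead/b5/[-]
after 6 — deliver 0→2: n2:foll/b5/[-]
after 7 — deliver 2→0: ·
after 8 — deliver 0→1: n1:foll/b5/[-]
after 9 — deliver 1→0: ·
after 10 — propose(0,'r'): ·
after 11 — deliver 0→1: n1:foll/b5/[r]
after 12 — deliver 1→0: ·
after 13 — deliver 0→4: n4:foll/b5/[r]
after 14 — deliver 4→0: n0:lead/b5/[r]
after 15 — timeout(1): n1:cand/b11/[r]

5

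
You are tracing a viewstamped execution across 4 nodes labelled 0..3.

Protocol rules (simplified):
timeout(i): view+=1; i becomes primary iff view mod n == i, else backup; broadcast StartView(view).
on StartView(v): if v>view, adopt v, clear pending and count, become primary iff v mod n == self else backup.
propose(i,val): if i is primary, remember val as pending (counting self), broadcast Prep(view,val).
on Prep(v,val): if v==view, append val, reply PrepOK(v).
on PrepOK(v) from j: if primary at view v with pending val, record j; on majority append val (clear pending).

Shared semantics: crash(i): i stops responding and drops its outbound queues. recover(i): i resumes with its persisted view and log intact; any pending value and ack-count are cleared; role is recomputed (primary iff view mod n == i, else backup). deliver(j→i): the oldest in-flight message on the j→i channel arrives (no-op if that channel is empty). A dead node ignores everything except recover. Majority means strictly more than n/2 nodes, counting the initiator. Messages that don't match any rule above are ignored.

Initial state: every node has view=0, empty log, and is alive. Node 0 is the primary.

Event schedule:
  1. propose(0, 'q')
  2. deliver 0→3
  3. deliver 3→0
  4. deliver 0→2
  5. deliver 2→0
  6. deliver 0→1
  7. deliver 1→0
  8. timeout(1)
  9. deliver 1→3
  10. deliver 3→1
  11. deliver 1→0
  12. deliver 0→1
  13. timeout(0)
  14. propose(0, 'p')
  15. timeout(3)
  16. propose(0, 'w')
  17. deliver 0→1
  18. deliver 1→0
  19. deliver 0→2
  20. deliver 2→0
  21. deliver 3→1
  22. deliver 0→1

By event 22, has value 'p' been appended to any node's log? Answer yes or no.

e1 propose(0,'q'): ·
e2 deliver 0→3: 3[back,v=0,q]
e3 deliver 3→0: ·
e4 deliver 0→2: 2[back,v=0,q]
e5 deliver 2→0: 0[prim,v=0,q]
e6 deliver 0→1: 1[back,v=0,q]
e7 deliver 1→0: ·
e8 timeout(1): 1[prim,v=1,q]
e9 deliver 1→3: 3[back,v=1,q]
e10 deliver 3→1: ·
e11 deliver 1→0: 0[back,v=1,q]
e12 deliver 0→1: ·
e13 timeout(0): 0[back,v=2,q]
e14 propose(0,'p'): ·
e15 timeout(3): 3[back,v=2,q]
e16 propose(0,'w'): ·
e17 deliver 0→1: 1[back,v=2,q]
e18 deliver 1→0: ·
e19 deliver 0→2: 2[prim,v=2,q]
e20 deliver 2→0: ·
e21 deliver 3→1: ·
e22 deliver 0→1: ·

no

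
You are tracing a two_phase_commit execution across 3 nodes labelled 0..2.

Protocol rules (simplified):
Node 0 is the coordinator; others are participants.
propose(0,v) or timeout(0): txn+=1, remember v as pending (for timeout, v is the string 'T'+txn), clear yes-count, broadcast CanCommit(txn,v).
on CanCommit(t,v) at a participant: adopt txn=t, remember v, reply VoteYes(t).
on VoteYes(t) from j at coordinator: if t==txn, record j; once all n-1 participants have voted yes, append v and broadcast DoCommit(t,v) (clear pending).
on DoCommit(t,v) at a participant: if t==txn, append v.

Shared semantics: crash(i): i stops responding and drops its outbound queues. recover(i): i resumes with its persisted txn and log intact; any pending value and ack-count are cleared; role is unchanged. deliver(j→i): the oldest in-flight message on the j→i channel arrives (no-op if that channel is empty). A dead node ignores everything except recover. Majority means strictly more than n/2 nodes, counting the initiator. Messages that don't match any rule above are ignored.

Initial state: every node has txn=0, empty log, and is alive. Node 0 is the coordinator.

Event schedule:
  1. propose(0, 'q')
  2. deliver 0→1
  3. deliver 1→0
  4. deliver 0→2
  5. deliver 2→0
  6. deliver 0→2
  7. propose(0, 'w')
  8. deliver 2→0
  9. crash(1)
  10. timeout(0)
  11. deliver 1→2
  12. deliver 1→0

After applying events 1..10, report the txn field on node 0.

3

after 1 — propose(0,'q'): n0:coor/t1/[-]
after 2 — deliver 0→1: n1:part/t1/[-]
after 3 — deliver 1→0: ·
after 4 — deliver 0→2: n2:part/t1/[-]
after 5 — deliver 2→0: n0:coor/t1/[q]
after 6 — deliver 0→2: n2:part/t1/[q]
after 7 — propose(0,'w'): n0:coor/t2/[q]
after 8 — deliver 2→0: ·
after 9 — crash(1): n1:✗part/t1/[-]
after 10 — timeout(0): n0:coor/t3/[q]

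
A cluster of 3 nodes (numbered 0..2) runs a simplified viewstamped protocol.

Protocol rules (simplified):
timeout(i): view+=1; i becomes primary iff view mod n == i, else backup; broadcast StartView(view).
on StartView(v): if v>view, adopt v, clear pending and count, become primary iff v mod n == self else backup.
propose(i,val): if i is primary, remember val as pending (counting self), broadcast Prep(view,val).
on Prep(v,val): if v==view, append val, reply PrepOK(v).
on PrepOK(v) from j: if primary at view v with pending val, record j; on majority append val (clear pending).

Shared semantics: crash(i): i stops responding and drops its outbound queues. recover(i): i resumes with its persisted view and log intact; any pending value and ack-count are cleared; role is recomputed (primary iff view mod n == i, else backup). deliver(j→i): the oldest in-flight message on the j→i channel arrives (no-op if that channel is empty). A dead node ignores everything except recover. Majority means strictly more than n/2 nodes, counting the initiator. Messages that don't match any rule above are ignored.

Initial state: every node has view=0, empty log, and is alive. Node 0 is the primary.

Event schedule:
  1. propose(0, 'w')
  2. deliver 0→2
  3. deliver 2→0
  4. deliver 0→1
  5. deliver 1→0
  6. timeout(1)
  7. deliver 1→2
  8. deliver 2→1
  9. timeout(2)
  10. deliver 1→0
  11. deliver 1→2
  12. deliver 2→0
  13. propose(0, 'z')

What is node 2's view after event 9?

2

1. propose(0,'w'):  nop
2. deliver 0→2:  <2:back v0 w>
3. deliver 2→0:  <0:prim v0 w>
4. deliver 0→1:  <1:back v0 w>
5. deliver 1→0:  nop
6. timeout(1):  <1:prim v1 w>
7. deliver 1→2:  <2:back v1 w>
8. deliver 2→1:  nop
9. timeout(2):  <2:prim v2 w>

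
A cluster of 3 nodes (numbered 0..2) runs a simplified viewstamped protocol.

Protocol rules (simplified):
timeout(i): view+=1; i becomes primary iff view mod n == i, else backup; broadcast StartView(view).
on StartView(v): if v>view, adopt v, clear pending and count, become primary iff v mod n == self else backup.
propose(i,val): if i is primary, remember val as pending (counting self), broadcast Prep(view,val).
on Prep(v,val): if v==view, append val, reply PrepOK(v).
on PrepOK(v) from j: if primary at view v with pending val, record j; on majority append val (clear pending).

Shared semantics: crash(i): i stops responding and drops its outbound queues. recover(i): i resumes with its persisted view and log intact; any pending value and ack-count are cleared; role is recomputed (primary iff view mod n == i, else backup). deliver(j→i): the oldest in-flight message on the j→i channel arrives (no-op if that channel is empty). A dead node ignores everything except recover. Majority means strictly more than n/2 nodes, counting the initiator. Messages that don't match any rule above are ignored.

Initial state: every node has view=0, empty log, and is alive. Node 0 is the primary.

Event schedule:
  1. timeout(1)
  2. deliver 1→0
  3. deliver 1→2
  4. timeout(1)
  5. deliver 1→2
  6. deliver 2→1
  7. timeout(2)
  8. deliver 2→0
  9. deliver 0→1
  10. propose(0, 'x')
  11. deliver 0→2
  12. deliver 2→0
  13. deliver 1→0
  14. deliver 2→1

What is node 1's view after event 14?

3

e1 timeout(1): 1[prim,v=1,-]
e2 deliver 1→0: 0[back,v=1,-]
e3 deliver 1→2: 2[back,v=1,-]
e4 timeout(1): 1[back,v=2,-]
e5 deliver 1→2: 2[prim,v=2,-]
e6 deliver 2→1: ·
e7 timeout(2): 2[back,v=3,-]
e8 deliver 2→0: 0[prim,v=3,-]
e9 deliver 0→1: ·
e10 propose(0,'x'): ·
e11 deliver 0→2: 2[back,v=3,x]
e12 deliver 2→0: 0[prim,v=3,x]
e13 deliver 1→0: ·
e14 deliver 2→1: 1[back,v=3,-]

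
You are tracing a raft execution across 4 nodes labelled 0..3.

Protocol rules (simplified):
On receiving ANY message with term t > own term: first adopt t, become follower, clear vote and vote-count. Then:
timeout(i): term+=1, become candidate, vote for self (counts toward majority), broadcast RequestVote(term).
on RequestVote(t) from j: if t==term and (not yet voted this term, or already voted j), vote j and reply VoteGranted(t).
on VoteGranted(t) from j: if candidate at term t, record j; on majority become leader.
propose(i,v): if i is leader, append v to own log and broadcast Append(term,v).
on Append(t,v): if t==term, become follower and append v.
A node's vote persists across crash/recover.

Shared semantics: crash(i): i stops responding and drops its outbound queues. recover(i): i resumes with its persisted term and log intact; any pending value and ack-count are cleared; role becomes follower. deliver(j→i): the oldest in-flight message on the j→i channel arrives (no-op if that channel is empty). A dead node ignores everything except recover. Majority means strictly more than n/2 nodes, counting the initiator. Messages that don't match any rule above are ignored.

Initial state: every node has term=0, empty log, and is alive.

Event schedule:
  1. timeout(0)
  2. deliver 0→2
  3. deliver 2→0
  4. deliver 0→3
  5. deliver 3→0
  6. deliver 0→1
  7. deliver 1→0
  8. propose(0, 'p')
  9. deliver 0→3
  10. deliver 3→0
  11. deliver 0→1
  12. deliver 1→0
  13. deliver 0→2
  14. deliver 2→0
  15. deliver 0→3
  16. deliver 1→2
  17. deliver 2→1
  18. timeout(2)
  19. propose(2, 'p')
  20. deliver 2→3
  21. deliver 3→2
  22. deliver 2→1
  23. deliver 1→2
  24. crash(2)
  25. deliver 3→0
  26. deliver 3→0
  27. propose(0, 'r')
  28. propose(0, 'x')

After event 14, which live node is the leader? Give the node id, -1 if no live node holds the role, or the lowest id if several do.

0

step 1 timeout(0): 0={cand,t=1,log=-}
step 2 deliver 0→2: 2={foll,t=1,log=-}
step 3 deliver 2→0: —
step 4 deliver 0→3: 3={foll,t=1,log=-}
step 5 deliver 3→0: 0={lead,t=1,log=-}
step 6 deliver 0→1: 1={foll,t=1,log=-}
step 7 deliver 1→0: —
step 8 propose(0,'p'): 0={lead,t=1,log=p}
step 9 deliver 0→3: 3={foll,t=1,log=p}
step 10 deliver 3→0: —
step 11 deliver 0→1: 1={foll,t=1,log=p}
step 12 deliver 1→0: —
step 13 deliver 0→2: 2={foll,t=1,log=p}
step 14 deliver 2→0: —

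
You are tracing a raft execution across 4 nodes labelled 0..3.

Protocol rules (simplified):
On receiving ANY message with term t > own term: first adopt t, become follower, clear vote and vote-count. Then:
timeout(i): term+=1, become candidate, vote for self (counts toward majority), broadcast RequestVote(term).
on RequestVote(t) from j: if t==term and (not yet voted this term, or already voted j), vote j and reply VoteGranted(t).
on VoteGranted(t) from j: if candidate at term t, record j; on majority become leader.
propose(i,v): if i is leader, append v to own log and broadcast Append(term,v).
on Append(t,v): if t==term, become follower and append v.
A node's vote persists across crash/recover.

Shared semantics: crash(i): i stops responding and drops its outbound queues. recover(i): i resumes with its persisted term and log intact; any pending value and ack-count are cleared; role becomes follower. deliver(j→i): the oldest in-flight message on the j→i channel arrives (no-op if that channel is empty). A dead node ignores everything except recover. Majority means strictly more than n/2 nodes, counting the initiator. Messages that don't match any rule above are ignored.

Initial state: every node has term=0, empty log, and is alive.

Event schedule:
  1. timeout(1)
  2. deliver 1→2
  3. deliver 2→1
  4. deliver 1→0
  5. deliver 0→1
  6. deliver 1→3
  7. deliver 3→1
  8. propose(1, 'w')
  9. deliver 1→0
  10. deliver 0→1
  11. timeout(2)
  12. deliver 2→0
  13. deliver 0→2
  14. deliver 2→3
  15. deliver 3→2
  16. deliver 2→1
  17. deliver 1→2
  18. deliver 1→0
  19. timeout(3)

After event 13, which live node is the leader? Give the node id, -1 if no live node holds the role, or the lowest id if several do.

1

1. timeout(1):  <1:cand t1 ->
2. deliver 1→2:  <2:foll t1 ->
3. deliver 2→1:  nop
4. deliver 1→0:  <0:foll t1 ->
5. deliver 0→1:  <1:lead t1 ->
6. deliver 1→3:  <3:foll t1 ->
7. deliver 3→1:  nop
8. propose(1,'w'):  <1:lead t1 w>
9. deliver 1→0:  <0:foll t1 w>
10. deliver 0→1:  nop
11. timeout(2):  <2:cand t2 ->
12. deliver 2→0:  <0:foll t2 w>
13. deliver 0→2:  nop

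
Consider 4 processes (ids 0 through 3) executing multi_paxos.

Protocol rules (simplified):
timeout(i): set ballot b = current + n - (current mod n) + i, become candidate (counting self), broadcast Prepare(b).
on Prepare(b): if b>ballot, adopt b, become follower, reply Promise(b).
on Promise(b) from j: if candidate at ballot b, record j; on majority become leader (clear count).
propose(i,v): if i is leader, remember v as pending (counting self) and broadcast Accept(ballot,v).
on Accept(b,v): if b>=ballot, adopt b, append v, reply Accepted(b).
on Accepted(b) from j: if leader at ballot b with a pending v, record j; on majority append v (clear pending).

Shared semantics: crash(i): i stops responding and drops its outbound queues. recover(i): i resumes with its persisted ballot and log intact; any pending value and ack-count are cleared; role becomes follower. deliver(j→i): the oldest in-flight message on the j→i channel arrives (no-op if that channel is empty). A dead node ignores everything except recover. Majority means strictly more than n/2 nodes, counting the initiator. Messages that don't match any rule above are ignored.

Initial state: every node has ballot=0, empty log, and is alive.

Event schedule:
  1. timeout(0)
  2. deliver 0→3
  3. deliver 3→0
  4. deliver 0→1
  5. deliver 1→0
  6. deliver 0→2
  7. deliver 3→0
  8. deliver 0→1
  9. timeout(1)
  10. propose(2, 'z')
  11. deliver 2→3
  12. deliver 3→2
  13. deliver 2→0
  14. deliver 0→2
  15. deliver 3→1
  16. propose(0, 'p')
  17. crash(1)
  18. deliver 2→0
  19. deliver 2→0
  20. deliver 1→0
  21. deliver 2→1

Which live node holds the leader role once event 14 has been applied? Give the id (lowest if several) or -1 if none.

0

1. timeout(0):  <0:cand b4 ->
2. deliver 0→3:  <3:foll b4 ->
3. deliver 3→0:  nop
4. deliver 0→1:  <1:foll b4 ->
5. deliver 1→0:  <0:lead b4 ->
6. deliver 0→2:  <2:foll b4 ->
7. deliver 3→0:  nop
8. deliver 0→1:  nop
9. timeout(1):  <1:cand b9 ->
10. propose(2,'z'):  nop
11. deliver 2→3:  nop
12. deliver 3→2:  nop
13. deliver 2→0:  nop
14. deliver 0→2:  nop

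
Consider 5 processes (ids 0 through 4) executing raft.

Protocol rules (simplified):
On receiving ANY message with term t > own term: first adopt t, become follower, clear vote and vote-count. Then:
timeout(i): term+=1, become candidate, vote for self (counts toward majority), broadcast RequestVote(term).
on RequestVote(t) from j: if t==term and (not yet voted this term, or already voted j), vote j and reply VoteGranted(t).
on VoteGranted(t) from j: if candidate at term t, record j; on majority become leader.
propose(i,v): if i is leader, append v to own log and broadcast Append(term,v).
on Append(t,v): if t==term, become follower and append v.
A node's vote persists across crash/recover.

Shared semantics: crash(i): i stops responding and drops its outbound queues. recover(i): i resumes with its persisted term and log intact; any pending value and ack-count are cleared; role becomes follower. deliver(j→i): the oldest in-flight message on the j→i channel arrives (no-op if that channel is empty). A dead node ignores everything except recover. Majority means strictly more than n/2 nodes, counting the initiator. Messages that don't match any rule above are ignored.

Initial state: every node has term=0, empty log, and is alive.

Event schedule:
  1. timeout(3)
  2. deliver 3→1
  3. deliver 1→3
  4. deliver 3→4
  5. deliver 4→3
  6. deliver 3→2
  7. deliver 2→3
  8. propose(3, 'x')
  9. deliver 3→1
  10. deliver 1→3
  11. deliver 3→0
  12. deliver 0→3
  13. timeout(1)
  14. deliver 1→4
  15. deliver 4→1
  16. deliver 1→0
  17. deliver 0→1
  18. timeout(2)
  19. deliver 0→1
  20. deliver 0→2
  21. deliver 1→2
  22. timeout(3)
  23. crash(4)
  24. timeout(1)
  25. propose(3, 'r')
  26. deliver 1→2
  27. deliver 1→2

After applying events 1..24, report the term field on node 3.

2

e1 timeout(3): 3[cand,t=1,-]
e2 deliver 3→1: 1[foll,t=1,-]
e3 deliver 1→3: ·
e4 deliver 3→4: 4[foll,t=1,-]
e5 deliver 4→3: 3[lead,t=1,-]
e6 deliver 3→2: 2[foll,t=1,-]
e7 deliver 2→3: ·
e8 propose(3,'x'): 3[lead,t=1,x]
e9 deliver 3→1: 1[foll,t=1,x]
e10 deliver 1→3: ·
e11 deliver 3→0: 0[foll,t=1,-]
e12 deliver 0→3: ·
e13 timeout(1): 1[cand,t=2,x]
e14 deliver 1→4: 4[foll,t=2,-]
e15 deliver 4→1: ·
e16 deliver 1→0: 0[foll,t=2,-]
e17 deliver 0→1: 1[lead,t=2,x]
e18 timeout(2): 2[cand,t=2,-]
e19 deliver 0→1: ·
e20 deliver 0→2: ·
e21 deliver 1→2: ·
e22 timeout(3): 3[cand,t=2,x]
e23 crash(4): 4[✗foll,t=2,-]
e24 timeout(1): 1[cand,t=3,x]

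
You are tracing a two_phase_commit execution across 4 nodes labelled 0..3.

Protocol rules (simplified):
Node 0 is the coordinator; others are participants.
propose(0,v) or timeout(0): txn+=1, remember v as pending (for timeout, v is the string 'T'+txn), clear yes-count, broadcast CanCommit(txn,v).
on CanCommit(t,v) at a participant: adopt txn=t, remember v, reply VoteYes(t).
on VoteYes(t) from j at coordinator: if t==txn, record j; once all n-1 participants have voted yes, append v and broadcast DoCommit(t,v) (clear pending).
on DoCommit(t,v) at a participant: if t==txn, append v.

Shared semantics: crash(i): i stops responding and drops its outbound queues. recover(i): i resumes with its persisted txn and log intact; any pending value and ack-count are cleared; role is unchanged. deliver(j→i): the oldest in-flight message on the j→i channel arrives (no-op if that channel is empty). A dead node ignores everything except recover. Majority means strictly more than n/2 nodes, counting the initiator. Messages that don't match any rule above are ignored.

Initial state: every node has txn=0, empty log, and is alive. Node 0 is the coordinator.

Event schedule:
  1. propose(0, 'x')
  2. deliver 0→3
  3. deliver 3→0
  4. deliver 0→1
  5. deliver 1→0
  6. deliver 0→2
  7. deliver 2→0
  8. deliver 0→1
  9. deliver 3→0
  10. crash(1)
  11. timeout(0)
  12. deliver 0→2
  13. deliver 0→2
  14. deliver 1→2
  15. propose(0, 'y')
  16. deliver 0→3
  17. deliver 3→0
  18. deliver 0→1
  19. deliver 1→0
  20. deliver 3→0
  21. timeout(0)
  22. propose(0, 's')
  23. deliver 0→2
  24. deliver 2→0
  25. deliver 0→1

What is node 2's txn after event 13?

e1 propose(0,'x'): 0[coor,t=1,-]
e2 deliver 0→3: 3[part,t=1,-]
e3 deliver 3→0: ·
e4 deliver 0→1: 1[part,t=1,-]
e5 deliver 1→0: ·
e6 deliver 0→2: 2[part,t=1,-]
e7 deliver 2→0: 0[coor,t=1,x]
e8 deliver 0→1: 1[part,t=1,x]
e9 deliver 3→0: ·
e10 crash(1): 1[✗part,t=1,x]
e11 timeout(0): 0[coor,t=2,x]
e12 deliver 0→2: 2[part,t=1,x]
e13 deliver 0→2: 2[part,t=2,x]

2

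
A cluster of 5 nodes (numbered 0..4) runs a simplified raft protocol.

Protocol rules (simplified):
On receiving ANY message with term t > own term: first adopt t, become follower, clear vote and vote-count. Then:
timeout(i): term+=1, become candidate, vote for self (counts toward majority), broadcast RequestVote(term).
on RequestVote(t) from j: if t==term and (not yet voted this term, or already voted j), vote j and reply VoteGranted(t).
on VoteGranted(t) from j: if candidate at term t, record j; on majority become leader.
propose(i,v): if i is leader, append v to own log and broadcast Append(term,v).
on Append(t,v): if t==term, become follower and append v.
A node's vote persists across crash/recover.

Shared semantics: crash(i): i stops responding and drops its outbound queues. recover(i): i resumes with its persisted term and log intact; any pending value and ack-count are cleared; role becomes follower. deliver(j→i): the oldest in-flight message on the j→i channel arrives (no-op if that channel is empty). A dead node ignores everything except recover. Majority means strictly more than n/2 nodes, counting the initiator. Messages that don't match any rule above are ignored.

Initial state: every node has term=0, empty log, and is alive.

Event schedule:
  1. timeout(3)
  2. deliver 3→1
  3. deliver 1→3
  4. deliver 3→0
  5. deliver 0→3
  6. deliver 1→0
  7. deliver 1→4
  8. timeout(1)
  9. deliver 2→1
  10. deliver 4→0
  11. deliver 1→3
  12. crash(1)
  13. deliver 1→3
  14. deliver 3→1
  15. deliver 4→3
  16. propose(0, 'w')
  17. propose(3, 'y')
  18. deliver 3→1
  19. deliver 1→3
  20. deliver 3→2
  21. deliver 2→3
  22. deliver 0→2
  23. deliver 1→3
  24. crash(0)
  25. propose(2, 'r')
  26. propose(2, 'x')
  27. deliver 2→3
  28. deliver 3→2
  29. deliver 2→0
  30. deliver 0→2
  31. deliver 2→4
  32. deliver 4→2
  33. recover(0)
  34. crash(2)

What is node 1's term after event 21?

1. timeout(3):  <3:cand t1 ->
2. deliver 3→1:  <1:foll t1 ->
3. deliver 1→3:  nop
4. deliver 3→0:  <0:foll t1 ->
5. deliver 0→3:  <3:lead t1 ->
6. deliver 1→0:  nop
7. deliver 1→4:  nop
8. timeout(1):  <1:cand t2 ->
9. deliver 2→1:  nop
10. deliver 4→0:  nop
11. deliver 1→3:  <3:foll t2 ->
12. crash(1):  <1:✗cand t2 ->
13. deliver 1→3:  nop
14. deliver 3→1:  nop
15. deliver 4→3:  nop
16. propose(0,'w'):  nop
17. propose(3,'y'):  nop
18. deliver 3→1:  nop
19. deliver 1→3:  nop
20. deliver 3→2:  <2:foll t1 ->
21. deliver 2→3:  nop

2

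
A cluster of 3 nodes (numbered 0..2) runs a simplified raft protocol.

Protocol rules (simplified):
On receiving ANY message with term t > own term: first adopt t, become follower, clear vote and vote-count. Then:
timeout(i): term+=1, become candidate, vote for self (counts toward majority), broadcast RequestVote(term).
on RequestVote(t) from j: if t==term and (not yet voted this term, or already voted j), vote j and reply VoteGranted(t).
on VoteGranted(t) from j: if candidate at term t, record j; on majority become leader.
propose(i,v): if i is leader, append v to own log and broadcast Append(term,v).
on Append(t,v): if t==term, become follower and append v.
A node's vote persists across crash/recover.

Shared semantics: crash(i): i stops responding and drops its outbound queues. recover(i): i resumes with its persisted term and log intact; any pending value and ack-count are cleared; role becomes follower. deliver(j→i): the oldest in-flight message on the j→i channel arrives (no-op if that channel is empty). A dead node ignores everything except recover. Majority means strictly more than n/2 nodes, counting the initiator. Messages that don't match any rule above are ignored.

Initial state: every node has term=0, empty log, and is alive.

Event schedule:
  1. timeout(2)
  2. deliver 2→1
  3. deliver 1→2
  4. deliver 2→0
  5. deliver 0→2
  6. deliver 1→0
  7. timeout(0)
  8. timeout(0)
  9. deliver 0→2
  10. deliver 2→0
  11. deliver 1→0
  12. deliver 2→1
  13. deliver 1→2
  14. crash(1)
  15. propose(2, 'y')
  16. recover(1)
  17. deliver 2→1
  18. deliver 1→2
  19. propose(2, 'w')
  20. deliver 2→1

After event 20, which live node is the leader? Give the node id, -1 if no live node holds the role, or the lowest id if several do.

-1

e1 timeout(2): 2[cand,t=1,-]
e2 deliver 2→1: 1[foll,t=1,-]
e3 deliver 1→2: 2[lead,t=1,-]
e4 deliver 2→0: 0[foll,t=1,-]
e5 deliver 0→2: ·
e6 deliver 1→0: ·
e7 timeout(0): 0[cand,t=2,-]
e8 timeout(0): 0[cand,t=3,-]
e9 deliver 0→2: 2[foll,t=2,-]
e10 deliver 2→0: ·
e11 deliver 1→0: ·
e12 deliver 2→1: ·
e13 deliver 1→2: ·
e14 crash(1): 1[✗foll,t=1,-]
e15 propose(2,'y'): ·
e16 recover(1): 1[foll,t=1,-]
e17 deliver 2→1: ·
e18 deliver 1→2: ·
e19 propose(2,'w'): ·
e20 deliver 2→1: ·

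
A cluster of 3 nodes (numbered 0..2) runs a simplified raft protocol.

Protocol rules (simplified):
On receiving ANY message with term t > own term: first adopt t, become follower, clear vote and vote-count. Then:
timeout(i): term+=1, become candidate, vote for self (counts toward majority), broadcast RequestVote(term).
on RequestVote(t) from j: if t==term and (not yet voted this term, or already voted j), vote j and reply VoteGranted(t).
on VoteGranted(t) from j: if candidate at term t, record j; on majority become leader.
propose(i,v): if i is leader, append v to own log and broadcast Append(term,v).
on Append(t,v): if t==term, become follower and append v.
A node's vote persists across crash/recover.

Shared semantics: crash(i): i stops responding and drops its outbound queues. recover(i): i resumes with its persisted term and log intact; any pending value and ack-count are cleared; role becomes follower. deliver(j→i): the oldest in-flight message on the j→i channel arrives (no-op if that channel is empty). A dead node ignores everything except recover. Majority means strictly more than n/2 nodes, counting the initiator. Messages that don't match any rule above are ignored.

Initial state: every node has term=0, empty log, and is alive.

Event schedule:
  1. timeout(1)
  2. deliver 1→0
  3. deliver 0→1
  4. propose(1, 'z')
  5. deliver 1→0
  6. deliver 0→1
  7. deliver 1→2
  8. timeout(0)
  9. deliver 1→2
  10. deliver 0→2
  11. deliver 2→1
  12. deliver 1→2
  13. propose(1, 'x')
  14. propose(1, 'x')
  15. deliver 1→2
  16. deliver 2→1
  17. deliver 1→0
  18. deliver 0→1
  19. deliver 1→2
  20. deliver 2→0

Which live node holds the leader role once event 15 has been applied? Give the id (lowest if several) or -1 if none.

1

[1] timeout(1) → N1(cand t1 [-])
[2] deliver 1→0 → N0(foll t1 [-])
[3] deliver 0→1 → N1(lead t1 [-])
[4] propose(1,'z') → N1(lead t1 [z])
[5] deliver 1→0 → N0(foll t1 [z])
[6] deliver 0→1 → ∅
[7] deliver 1→2 → N2(foll t1 [-])
[8] timeout(0) → N0(cand t2 [z])
[9] deliver 1→2 → N2(foll t1 [z])
[10] deliver 0→2 → N2(foll t2 [z])
[11] deliver 2→1 → ∅
[12] deliver 1→2 → ∅
[13] propose(1,'x') → N1(lead t1 [z,x])
[14] propose(1,'x') → N1(lead t1 [z,x,x])
[15] deliver 1→2 → ∅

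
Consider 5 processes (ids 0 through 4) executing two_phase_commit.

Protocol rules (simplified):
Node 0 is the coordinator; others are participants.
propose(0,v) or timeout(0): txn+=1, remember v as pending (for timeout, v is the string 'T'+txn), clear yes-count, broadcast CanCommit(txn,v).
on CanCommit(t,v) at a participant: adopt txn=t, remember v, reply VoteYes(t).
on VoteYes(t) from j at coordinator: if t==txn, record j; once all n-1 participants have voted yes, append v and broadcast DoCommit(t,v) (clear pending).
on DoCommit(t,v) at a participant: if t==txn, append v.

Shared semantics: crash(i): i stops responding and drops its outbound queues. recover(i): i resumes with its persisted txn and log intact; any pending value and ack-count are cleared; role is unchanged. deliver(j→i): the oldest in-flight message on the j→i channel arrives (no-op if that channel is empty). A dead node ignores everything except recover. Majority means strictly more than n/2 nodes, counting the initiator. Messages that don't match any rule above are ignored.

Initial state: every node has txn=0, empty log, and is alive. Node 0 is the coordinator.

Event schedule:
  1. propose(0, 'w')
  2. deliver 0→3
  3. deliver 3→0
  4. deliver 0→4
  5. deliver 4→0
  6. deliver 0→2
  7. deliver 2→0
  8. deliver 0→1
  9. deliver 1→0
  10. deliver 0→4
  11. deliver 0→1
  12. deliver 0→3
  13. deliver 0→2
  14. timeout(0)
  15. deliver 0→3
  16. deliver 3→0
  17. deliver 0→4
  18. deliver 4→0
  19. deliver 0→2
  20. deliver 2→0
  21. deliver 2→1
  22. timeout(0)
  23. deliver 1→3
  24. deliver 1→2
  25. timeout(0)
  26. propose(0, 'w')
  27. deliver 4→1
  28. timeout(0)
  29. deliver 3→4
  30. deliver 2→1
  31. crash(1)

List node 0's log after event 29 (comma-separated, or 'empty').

w

step 1 propose(0,'w'): 0={coor,t=1,log=-}
step 2 deliver 0→3: 3={part,t=1,log=-}
step 3 deliver 3→0: —
step 4 deliver 0→4: 4={part,t=1,log=-}
step 5 deliver 4→0: —
step 6 deliver 0→2: 2={part,t=1,log=-}
step 7 deliver 2→0: —
step 8 deliver 0→1: 1={part,t=1,log=-}
step 9 deliver 1→0: 0={coor,t=1,log=w}
step 10 deliver 0→4: 4={part,t=1,log=w}
step 11 deliver 0→1: 1={part,t=1,log=w}
step 12 deliver 0→3: 3={part,t=1,log=w}
step 13 deliver 0→2: 2={part,t=1,log=w}
step 14 timeout(0): 0={coor,t=2,log=w}
step 15 deliver 0→3: 3={part,t=2,log=w}
step 16 deliver 3→0: —
step 17 deliver 0→4: 4={part,t=2,log=w}
step 18 deliver 4→0: —
step 19 deliver 0→2: 2={part,t=2,log=w}
step 20 deliver 2→0: —
step 21 deliver 2→1: —
step 22 timeout(0): 0={coor,t=3,log=w}
step 23 deliver 1→3: —
step 24 deliver 1→2: —
step 25 timeout(0): 0={coor,t=4,log=w}
step 26 propose(0,'w'): 0={coor,t=5,log=w}
step 27 deliver 4→1: —
step 28 timeout(0): 0={coor,t=6,log=w}
step 29 deliver 3→4: —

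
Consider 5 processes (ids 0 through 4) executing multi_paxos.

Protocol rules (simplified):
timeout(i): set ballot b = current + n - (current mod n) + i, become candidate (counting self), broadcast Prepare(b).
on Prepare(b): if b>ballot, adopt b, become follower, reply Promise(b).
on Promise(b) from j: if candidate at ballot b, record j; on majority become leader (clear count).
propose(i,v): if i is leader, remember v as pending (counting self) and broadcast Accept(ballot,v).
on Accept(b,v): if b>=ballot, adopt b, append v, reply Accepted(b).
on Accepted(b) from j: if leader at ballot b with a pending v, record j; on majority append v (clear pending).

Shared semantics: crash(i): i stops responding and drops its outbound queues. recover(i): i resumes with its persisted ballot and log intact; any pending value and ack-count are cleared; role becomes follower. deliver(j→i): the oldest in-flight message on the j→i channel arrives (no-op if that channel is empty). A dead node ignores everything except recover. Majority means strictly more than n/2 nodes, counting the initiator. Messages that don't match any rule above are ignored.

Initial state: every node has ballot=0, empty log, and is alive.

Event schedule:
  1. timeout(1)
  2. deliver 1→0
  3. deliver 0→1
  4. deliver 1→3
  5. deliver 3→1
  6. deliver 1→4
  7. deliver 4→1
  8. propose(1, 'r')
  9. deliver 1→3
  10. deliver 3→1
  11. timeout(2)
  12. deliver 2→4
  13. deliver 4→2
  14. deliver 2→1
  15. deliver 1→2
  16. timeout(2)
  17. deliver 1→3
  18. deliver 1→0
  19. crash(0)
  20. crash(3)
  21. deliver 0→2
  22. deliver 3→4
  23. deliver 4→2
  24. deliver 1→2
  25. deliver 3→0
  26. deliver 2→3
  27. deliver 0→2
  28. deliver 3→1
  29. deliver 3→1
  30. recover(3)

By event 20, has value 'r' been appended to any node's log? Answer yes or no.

yes

after 1 — timeout(1): n1:cand/b6/[-]
after 2 — deliver 1→0: n0:foll/b6/[-]
after 3 — deliver 0→1: ·
after 4 — deliver 1→3: n3:foll/b6/[-]
after 5 — deliver 3→1: n1:lead/b6/[-]
after 6 — deliver 1→4: n4:foll/b6/[-]
after 7 — deliver 4→1: ·
after 8 — propose(1,'r'): ·
after 9 — deliver 1→3: n3:foll/b6/[r]
after 10 — deliver 3→1: ·
after 11 — timeout(2): n2:cand/b7/[-]
after 12 — deliver 2→4: n4:foll/b7/[-]
after 13 — deliver 4→2: ·
after 14 — deliver 2→1: n1:foll/b7/[-]
after 15 — deliver 1→2: ·
after 16 — timeout(2): n2:cand/b12/[-]
after 17 — deliver 1→3: ·
after 18 — deliver 1→0: n0:foll/b6/[r]
after 19 — crash(0): n0:✗foll/b6/[r]
after 20 — crash(3): n3:✗foll/b6/[r]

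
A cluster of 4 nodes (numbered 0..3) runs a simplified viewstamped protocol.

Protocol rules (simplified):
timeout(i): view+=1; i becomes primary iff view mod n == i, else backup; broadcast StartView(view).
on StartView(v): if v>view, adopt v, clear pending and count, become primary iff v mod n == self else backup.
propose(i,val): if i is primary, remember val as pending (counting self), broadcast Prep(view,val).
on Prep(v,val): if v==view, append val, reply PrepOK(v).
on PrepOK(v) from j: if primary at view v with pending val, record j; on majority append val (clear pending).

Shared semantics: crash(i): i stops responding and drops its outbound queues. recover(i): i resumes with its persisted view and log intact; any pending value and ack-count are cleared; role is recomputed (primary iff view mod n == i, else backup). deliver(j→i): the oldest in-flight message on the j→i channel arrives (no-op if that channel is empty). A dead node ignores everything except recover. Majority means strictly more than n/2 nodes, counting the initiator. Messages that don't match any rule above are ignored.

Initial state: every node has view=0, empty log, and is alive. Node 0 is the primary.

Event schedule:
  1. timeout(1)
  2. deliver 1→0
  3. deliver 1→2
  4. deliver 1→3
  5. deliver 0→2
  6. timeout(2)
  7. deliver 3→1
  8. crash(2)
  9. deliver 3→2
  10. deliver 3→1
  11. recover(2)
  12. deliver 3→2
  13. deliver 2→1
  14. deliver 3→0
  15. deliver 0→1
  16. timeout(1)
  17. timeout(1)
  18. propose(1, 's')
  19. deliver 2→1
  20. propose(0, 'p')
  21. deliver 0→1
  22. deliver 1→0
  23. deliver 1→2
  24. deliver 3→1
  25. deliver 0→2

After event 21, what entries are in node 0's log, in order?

empty

1. timeout(1):  <1:prim v1 ->
2. deliver 1→0:  <0:back v1 ->
3. deliver 1→2:  <2:back v1 ->
4. deliver 1→3:  <3:back v1 ->
5. deliver 0→2:  nop
6. timeout(2):  <2:prim v2 ->
7. deliver 3→1:  nop
8. crash(2):  <2:✗prim v2 ->
9. deliver 3→2:  nop
10. deliver 3→1:  nop
11. recover(2):  <2:prim v2 ->
12. deliver 3→2:  nop
13. deliver 2→1:  nop
14. deliver 3→0:  nop
15. deliver 0→1:  nop
16. timeout(1):  <1:back v2 ->
17. timeout(1):  <1:back v3 ->
18. propose(1,'s'):  nop
19. deliver 2→1:  nop
20. propose(0,'p'):  nop
21. deliver 0→1:  nop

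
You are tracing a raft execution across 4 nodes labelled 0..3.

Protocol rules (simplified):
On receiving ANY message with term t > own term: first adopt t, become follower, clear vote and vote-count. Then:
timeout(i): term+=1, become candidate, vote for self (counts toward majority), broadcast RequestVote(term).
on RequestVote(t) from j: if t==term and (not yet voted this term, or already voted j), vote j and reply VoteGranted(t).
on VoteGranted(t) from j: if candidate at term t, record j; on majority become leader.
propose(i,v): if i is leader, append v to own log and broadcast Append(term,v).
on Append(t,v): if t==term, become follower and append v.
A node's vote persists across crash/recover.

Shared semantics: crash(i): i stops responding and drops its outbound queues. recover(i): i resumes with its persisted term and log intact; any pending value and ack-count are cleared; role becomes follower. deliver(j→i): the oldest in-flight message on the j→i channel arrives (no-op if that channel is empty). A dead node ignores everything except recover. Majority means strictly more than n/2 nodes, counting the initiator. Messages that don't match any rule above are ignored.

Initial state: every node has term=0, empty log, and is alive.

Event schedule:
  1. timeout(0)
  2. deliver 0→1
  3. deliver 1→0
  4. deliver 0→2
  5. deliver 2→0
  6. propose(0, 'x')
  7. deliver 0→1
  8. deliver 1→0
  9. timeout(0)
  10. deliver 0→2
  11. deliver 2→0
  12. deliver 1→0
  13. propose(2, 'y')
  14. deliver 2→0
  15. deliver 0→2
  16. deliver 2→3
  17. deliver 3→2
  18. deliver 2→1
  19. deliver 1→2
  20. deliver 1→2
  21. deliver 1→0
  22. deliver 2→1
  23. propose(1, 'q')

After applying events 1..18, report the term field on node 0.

step 1 timeout(0): 0={cand,t=1,log=-}
step 2 deliver 0→1: 1={foll,t=1,log=-}
step 3 deliver 1→0: —
step 4 deliver 0→2: 2={foll,t=1,log=-}
step 5 deliver 2→0: 0={lead,t=1,log=-}
step 6 propose(0,'x'): 0={lead,t=1,log=x}
step 7 deliver 0→1: 1={foll,t=1,log=x}
step 8 deliver 1→0: —
step 9 timeout(0): 0={cand,t=2,log=x}
step 10 deliver 0→2: 2={foll,t=1,log=x}
step 11 deliver 2→0: —
step 12 deliver 1→0: —
step 13 propose(2,'y'): —
step 14 deliver 2→0: —
step 15 deliver 0→2: 2={foll,t=2,log=x}
step 16 deliver 2→3: —
step 17 deliver 3→2: —
step 18 deliver 2→1: —

2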